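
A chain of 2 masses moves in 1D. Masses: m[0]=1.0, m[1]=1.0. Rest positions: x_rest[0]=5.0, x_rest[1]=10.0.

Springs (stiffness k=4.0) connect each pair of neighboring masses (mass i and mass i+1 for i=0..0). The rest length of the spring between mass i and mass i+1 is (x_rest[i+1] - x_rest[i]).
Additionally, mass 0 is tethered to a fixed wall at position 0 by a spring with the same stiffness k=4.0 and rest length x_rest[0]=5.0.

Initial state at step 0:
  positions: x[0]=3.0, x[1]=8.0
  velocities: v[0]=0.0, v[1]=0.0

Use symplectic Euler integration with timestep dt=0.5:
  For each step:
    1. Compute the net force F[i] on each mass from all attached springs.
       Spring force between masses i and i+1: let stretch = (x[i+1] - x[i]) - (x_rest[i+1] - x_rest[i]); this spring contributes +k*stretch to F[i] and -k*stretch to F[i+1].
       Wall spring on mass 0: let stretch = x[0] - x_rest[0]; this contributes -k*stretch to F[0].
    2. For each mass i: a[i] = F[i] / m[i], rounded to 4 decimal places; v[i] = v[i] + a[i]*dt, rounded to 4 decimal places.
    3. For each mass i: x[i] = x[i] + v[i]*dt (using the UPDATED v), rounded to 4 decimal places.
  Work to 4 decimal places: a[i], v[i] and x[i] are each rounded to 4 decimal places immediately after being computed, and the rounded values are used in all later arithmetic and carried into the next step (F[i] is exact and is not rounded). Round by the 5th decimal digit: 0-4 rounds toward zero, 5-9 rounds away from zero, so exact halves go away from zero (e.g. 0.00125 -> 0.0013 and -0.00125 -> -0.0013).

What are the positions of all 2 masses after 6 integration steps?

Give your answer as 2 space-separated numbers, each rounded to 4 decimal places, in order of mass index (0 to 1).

Step 0: x=[3.0000 8.0000] v=[0.0000 0.0000]
Step 1: x=[5.0000 8.0000] v=[4.0000 0.0000]
Step 2: x=[5.0000 10.0000] v=[0.0000 4.0000]
Step 3: x=[5.0000 12.0000] v=[0.0000 4.0000]
Step 4: x=[7.0000 12.0000] v=[4.0000 0.0000]
Step 5: x=[7.0000 12.0000] v=[0.0000 0.0000]
Step 6: x=[5.0000 12.0000] v=[-4.0000 0.0000]

Answer: 5.0000 12.0000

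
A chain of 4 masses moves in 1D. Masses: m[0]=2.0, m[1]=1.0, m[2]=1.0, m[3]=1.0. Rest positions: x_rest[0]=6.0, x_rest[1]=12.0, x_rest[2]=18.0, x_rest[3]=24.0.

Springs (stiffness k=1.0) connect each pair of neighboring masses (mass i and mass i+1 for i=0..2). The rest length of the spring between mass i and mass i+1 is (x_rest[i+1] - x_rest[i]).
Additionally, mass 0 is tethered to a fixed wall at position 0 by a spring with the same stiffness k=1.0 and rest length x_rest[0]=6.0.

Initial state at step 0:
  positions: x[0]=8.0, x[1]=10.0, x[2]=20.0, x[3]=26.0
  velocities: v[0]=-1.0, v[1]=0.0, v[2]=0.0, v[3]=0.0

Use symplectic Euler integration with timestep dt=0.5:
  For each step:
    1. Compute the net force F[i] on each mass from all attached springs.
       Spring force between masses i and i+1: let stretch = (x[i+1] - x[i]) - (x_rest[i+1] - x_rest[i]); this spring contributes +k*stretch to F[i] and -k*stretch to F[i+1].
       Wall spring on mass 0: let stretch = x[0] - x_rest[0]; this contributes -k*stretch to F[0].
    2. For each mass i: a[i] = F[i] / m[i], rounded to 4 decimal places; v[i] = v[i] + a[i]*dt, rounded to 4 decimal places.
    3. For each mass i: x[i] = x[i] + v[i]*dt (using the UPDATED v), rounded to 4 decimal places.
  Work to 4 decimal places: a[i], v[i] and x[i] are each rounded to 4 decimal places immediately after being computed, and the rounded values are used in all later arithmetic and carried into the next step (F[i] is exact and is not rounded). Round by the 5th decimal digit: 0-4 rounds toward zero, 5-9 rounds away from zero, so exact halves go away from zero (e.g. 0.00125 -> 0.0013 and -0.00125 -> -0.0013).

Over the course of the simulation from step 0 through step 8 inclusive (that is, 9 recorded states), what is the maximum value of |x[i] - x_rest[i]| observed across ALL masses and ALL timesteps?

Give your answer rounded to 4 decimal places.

Step 0: x=[8.0000 10.0000 20.0000 26.0000] v=[-1.0000 0.0000 0.0000 0.0000]
Step 1: x=[6.7500 12.0000 19.0000 26.0000] v=[-2.5000 4.0000 -2.0000 0.0000]
Step 2: x=[5.3125 14.4375 18.0000 25.7500] v=[-2.8750 4.8750 -2.0000 -0.5000]
Step 3: x=[4.3516 15.4844 18.0469 25.0625] v=[-1.9219 2.0938 0.0938 -1.3750]
Step 4: x=[4.2383 14.3887 19.2071 24.1211] v=[-0.2266 -2.1914 2.3204 -1.8828]
Step 5: x=[4.8641 11.9600 20.3912 23.4512] v=[1.2515 -4.8574 2.3682 -1.3398]
Step 6: x=[5.7689 9.8651 20.2325 23.5163] v=[1.8095 -4.1898 -0.3174 0.1302]
Step 7: x=[6.4646 9.3380 18.3029 24.2605] v=[1.3913 -1.0542 -3.8592 1.4883]
Step 8: x=[6.7114 10.3338 15.6215 25.0153] v=[0.4935 1.9916 -5.3629 1.5095]
Max displacement = 3.4844

Answer: 3.4844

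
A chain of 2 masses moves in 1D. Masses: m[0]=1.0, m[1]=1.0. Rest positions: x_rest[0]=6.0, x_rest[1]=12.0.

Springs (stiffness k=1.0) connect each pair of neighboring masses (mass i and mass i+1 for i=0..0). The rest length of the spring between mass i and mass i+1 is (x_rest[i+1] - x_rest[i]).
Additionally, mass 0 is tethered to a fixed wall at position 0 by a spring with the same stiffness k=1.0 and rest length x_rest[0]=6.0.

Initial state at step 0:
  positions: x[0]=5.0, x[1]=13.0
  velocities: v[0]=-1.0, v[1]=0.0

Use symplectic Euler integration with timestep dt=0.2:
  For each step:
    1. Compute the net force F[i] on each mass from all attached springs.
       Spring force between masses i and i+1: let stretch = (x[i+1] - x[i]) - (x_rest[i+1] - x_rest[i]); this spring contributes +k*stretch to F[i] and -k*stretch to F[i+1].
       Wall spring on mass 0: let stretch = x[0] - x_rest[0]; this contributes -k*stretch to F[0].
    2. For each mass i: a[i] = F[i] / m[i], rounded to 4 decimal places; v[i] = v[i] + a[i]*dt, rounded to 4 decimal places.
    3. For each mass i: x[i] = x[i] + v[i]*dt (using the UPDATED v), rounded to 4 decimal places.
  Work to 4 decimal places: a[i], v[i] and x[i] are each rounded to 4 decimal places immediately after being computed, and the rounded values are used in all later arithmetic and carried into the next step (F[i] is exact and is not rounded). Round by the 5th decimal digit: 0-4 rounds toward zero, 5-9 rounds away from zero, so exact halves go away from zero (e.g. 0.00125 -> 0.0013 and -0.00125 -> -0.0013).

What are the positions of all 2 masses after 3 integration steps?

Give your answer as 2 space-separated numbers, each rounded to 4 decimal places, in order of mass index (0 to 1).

Answer: 5.1197 12.5281

Derivation:
Step 0: x=[5.0000 13.0000] v=[-1.0000 0.0000]
Step 1: x=[4.9200 12.9200] v=[-0.4000 -0.4000]
Step 2: x=[4.9632 12.7600] v=[0.2160 -0.8000]
Step 3: x=[5.1197 12.5281] v=[0.7827 -1.1594]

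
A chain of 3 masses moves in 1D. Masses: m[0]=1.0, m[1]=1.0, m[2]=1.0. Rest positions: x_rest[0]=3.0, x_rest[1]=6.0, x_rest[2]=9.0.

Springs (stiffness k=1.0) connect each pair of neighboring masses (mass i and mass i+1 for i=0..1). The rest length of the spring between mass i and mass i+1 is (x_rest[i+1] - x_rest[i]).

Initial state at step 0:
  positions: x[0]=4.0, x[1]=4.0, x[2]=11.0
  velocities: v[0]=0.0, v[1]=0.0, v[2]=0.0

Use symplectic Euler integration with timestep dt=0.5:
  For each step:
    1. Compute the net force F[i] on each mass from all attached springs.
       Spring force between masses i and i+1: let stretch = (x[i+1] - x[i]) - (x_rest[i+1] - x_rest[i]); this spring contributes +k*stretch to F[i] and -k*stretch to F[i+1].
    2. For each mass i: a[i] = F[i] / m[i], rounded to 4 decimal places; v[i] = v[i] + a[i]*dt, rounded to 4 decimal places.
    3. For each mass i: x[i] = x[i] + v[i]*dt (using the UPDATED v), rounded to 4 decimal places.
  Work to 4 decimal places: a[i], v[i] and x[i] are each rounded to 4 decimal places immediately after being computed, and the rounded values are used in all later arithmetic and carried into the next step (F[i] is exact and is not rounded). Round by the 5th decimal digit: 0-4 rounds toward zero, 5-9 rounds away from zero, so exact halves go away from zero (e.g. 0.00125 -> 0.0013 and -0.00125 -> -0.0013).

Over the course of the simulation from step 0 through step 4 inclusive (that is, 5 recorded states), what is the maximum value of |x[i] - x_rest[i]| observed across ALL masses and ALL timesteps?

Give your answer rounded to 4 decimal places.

Step 0: x=[4.0000 4.0000 11.0000] v=[0.0000 0.0000 0.0000]
Step 1: x=[3.2500 5.7500 10.0000] v=[-1.5000 3.5000 -2.0000]
Step 2: x=[2.3750 7.9375 8.6875] v=[-1.7500 4.3750 -2.6250]
Step 3: x=[2.1406 8.9219 7.9375] v=[-0.4688 1.9688 -1.5000]
Step 4: x=[2.8516 7.9649 8.1836] v=[1.4219 -1.9141 0.4922]
Max displacement = 2.9219

Answer: 2.9219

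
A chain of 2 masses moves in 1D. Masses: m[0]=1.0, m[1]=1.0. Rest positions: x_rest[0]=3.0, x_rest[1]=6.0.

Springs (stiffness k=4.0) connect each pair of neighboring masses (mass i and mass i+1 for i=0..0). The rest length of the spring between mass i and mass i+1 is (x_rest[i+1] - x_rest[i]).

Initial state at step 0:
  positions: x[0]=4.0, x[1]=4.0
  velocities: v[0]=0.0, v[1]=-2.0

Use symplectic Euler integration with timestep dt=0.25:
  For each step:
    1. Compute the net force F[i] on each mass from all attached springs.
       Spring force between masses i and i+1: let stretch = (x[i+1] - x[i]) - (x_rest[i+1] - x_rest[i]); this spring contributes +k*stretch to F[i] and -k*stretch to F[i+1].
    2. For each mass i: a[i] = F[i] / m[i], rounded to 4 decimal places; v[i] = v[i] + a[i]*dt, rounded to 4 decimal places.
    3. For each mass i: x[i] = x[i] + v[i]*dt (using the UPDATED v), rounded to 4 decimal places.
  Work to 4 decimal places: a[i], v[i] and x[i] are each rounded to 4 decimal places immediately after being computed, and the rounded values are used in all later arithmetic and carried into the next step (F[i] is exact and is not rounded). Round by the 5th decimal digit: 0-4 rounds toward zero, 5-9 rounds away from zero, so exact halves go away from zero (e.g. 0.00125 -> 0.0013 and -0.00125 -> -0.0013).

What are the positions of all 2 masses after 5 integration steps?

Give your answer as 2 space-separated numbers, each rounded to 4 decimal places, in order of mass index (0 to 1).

Step 0: x=[4.0000 4.0000] v=[0.0000 -2.0000]
Step 1: x=[3.2500 4.2500] v=[-3.0000 1.0000]
Step 2: x=[2.0000 5.0000] v=[-5.0000 3.0000]
Step 3: x=[0.7500 5.7500] v=[-5.0000 3.0000]
Step 4: x=[0.0000 6.0000] v=[-3.0000 1.0000]
Step 5: x=[0.0000 5.5000] v=[0.0000 -2.0000]

Answer: 0.0000 5.5000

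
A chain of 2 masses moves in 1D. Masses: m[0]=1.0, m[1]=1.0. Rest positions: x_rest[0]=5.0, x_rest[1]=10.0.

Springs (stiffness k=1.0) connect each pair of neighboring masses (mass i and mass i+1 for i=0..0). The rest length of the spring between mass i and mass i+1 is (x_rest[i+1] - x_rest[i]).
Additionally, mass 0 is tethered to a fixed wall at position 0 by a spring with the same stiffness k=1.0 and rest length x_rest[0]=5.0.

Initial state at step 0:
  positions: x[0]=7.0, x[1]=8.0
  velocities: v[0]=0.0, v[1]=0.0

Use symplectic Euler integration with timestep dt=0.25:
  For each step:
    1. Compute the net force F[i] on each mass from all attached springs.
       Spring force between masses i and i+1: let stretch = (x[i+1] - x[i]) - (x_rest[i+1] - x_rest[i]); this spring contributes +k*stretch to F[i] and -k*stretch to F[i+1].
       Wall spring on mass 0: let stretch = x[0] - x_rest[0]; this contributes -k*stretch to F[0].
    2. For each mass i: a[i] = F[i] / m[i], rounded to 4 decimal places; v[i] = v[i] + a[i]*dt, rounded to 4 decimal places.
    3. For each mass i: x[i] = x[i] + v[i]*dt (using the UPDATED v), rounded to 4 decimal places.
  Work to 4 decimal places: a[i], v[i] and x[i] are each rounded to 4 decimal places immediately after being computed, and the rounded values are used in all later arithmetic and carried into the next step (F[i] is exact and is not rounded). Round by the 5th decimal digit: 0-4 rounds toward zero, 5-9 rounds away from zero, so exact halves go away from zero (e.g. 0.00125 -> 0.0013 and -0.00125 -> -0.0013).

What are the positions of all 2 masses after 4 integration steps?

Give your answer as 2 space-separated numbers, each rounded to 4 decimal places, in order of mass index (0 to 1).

Step 0: x=[7.0000 8.0000] v=[0.0000 0.0000]
Step 1: x=[6.6250 8.2500] v=[-1.5000 1.0000]
Step 2: x=[5.9375 8.7110] v=[-2.7500 1.8438]
Step 3: x=[5.0523 9.3111] v=[-3.5410 2.4004]
Step 4: x=[4.1175 9.9575] v=[-3.7394 2.5857]

Answer: 4.1175 9.9575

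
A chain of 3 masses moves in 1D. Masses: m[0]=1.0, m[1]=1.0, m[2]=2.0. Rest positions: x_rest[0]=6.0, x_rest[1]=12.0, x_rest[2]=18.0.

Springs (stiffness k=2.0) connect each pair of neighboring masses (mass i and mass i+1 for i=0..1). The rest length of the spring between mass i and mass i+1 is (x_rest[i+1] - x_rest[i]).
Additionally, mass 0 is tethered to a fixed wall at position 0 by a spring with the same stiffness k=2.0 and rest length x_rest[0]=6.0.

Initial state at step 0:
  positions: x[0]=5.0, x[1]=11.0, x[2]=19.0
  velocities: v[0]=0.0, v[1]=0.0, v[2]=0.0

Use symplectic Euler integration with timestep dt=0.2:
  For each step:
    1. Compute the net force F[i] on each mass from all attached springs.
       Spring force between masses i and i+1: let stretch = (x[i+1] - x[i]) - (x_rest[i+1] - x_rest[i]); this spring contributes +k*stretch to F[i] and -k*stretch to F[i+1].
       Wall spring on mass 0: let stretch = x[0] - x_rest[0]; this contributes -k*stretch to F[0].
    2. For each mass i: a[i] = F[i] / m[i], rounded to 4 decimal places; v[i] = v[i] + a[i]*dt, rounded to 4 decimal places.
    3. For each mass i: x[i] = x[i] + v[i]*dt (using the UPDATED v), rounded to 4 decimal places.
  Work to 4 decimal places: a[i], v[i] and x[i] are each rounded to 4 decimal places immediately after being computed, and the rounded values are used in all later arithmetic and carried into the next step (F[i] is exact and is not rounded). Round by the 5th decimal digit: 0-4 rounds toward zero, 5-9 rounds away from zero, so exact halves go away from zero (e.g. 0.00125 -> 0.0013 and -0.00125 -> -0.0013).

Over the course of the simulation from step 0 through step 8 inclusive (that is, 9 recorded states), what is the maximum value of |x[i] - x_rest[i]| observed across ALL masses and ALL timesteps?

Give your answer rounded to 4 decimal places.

Step 0: x=[5.0000 11.0000 19.0000] v=[0.0000 0.0000 0.0000]
Step 1: x=[5.0800 11.1600 18.9200] v=[0.4000 0.8000 -0.4000]
Step 2: x=[5.2400 11.4544 18.7696] v=[0.8000 1.4720 -0.7520]
Step 3: x=[5.4780 11.8369 18.5666] v=[1.1898 1.9123 -1.0150]
Step 4: x=[5.7864 12.2490 18.3344] v=[1.5422 2.0606 -1.1609]
Step 5: x=[6.1489 12.6309 18.0988] v=[1.8127 1.9097 -1.1780]
Step 6: x=[6.5381 12.9317 17.8845] v=[1.9459 1.5041 -1.0716]
Step 7: x=[6.9157 13.1173 17.7121] v=[1.8881 0.9278 -0.8622]
Step 8: x=[7.2362 13.1743 17.5959] v=[1.6025 0.2851 -0.5812]
Max displacement = 1.2362

Answer: 1.2362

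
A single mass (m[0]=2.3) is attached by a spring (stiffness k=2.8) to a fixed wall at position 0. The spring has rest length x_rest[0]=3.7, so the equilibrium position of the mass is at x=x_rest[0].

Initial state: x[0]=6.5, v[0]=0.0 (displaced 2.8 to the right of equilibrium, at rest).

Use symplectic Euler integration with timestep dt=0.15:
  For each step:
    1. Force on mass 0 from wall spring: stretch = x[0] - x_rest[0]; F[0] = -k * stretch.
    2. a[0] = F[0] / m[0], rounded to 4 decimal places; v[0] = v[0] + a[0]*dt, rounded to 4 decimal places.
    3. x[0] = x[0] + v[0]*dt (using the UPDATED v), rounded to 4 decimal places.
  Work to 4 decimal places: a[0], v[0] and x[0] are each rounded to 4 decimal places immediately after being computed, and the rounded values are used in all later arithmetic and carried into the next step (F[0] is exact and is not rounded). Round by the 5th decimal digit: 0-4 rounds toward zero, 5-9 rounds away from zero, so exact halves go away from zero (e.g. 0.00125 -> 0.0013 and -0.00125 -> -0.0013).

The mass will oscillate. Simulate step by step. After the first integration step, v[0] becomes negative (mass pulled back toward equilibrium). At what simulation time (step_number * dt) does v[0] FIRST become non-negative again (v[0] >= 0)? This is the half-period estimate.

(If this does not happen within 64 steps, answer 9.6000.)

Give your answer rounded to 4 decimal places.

Step 0: x=[6.5000] v=[0.0000]
Step 1: x=[6.4233] v=[-0.5113]
Step 2: x=[6.2720] v=[-1.0086]
Step 3: x=[6.0503] v=[-1.4783]
Step 4: x=[5.7642] v=[-1.9075]
Step 5: x=[5.4215] v=[-2.2844]
Step 6: x=[5.0317] v=[-2.5988]
Step 7: x=[4.6054] v=[-2.8420]
Step 8: x=[4.1543] v=[-3.0073]
Step 9: x=[3.6908] v=[-3.0903]
Step 10: x=[3.2275] v=[-3.0886]
Step 11: x=[2.7772] v=[-3.0023]
Step 12: x=[2.3521] v=[-2.8338]
Step 13: x=[1.9639] v=[-2.5877]
Step 14: x=[1.6233] v=[-2.2707]
Step 15: x=[1.3396] v=[-1.8915]
Step 16: x=[1.1205] v=[-1.4605]
Step 17: x=[0.9721] v=[-0.9895]
Step 18: x=[0.8984] v=[-0.4914]
Step 19: x=[0.9014] v=[0.0202]
First v>=0 after going negative at step 19, time=2.8500

Answer: 2.8500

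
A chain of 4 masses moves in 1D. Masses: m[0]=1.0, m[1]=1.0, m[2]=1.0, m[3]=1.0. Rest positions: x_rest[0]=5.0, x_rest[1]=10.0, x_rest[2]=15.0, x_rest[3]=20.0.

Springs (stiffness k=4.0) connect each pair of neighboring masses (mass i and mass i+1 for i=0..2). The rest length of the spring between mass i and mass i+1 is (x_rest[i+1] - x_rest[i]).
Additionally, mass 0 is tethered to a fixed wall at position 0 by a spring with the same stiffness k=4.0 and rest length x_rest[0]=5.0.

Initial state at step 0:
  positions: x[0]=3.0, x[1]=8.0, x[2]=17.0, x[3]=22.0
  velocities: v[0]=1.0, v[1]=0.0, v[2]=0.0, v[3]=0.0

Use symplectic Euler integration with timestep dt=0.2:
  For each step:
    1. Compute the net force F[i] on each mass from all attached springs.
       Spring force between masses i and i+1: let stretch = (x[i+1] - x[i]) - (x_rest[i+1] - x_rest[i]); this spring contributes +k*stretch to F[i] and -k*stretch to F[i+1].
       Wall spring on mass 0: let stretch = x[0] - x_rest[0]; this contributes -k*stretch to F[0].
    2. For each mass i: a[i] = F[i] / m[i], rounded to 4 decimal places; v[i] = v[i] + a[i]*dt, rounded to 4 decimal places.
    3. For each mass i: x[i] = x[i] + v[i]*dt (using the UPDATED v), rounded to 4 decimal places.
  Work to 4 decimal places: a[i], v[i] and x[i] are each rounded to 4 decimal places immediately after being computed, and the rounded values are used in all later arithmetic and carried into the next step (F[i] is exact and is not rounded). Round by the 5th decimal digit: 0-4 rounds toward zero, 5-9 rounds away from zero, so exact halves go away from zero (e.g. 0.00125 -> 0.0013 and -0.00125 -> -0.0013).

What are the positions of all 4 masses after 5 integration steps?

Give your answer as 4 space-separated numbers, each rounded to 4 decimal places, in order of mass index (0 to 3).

Answer: 7.1086 11.9868 14.5536 19.9568

Derivation:
Step 0: x=[3.0000 8.0000 17.0000 22.0000] v=[1.0000 0.0000 0.0000 0.0000]
Step 1: x=[3.5200 8.6400 16.3600 22.0000] v=[2.6000 3.2000 -3.2000 0.0000]
Step 2: x=[4.2960 9.6960 15.3872 21.8976] v=[3.8800 5.2800 -4.8640 -0.5120]
Step 3: x=[5.2486 10.7986 14.5455 21.5535] v=[4.7632 5.5130 -4.2086 -1.7203]
Step 4: x=[6.2495 11.6127 14.2256 20.8882] v=[5.0043 4.0705 -1.5997 -3.3267]
Step 5: x=[7.1086 11.9868 14.5536 19.9568] v=[4.2953 1.8703 1.6401 -4.6568]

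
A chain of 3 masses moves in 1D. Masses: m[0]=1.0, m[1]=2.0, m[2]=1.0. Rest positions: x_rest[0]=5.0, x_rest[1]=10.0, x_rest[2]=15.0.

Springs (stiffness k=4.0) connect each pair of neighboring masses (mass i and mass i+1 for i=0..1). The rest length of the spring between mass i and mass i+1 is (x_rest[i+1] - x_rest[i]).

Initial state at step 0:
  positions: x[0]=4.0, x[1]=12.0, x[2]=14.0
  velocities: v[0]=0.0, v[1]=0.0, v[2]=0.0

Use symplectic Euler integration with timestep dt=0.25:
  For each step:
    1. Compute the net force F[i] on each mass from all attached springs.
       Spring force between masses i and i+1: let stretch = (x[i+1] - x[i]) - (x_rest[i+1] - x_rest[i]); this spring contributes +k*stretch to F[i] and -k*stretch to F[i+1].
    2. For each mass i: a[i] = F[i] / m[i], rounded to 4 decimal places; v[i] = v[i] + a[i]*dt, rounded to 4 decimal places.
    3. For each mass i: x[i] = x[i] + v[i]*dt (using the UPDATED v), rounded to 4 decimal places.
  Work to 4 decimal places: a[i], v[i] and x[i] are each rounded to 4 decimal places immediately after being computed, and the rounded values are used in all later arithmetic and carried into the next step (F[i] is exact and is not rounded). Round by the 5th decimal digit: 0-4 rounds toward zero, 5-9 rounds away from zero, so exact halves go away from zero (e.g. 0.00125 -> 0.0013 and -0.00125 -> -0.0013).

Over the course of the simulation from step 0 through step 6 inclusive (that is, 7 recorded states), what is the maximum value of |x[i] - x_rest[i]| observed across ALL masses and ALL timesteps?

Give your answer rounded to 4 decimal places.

Answer: 2.0938

Derivation:
Step 0: x=[4.0000 12.0000 14.0000] v=[0.0000 0.0000 0.0000]
Step 1: x=[4.7500 11.2500 14.7500] v=[3.0000 -3.0000 3.0000]
Step 2: x=[5.8750 10.1250 15.8750] v=[4.5000 -4.5000 4.5000]
Step 3: x=[6.8125 9.1875 16.8125] v=[3.7500 -3.7500 3.7500]
Step 4: x=[7.0938 8.9063 17.0938] v=[1.1250 -1.1250 1.1250]
Step 5: x=[6.5782 9.4219 16.5782] v=[-2.0625 2.0625 -2.0625]
Step 6: x=[5.5235 10.4766 15.5235] v=[-4.2188 4.2188 -4.2188]
Max displacement = 2.0938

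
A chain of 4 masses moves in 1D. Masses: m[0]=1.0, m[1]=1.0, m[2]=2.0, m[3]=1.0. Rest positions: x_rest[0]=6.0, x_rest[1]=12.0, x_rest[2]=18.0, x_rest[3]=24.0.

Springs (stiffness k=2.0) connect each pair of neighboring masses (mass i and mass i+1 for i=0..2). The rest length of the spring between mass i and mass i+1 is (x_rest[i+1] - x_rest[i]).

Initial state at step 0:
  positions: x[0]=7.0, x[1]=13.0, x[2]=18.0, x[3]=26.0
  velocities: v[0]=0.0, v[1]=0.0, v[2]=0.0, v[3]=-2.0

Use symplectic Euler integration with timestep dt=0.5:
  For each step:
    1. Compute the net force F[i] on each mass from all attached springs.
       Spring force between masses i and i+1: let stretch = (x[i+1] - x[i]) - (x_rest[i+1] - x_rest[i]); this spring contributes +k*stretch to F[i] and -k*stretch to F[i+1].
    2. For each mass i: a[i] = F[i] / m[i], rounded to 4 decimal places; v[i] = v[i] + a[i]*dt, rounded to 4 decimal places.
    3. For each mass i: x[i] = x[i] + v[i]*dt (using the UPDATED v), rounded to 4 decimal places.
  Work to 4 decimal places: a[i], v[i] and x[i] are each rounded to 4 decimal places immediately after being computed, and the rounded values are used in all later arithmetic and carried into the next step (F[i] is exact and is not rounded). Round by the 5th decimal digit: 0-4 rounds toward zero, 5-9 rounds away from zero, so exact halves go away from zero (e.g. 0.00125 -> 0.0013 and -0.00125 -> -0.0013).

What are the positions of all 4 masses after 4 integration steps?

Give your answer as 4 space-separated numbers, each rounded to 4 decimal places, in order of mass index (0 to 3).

Step 0: x=[7.0000 13.0000 18.0000 26.0000] v=[0.0000 0.0000 0.0000 -2.0000]
Step 1: x=[7.0000 12.5000 18.7500 24.0000] v=[0.0000 -1.0000 1.5000 -4.0000]
Step 2: x=[6.7500 12.3750 19.2500 22.3750] v=[-0.5000 -0.2500 1.0000 -3.2500]
Step 3: x=[6.3125 12.8750 18.8125 22.1875] v=[-0.8750 1.0000 -0.8750 -0.3750]
Step 4: x=[6.1563 13.0625 17.7344 23.3125] v=[-0.3125 0.3750 -2.1563 2.2500]

Answer: 6.1563 13.0625 17.7344 23.3125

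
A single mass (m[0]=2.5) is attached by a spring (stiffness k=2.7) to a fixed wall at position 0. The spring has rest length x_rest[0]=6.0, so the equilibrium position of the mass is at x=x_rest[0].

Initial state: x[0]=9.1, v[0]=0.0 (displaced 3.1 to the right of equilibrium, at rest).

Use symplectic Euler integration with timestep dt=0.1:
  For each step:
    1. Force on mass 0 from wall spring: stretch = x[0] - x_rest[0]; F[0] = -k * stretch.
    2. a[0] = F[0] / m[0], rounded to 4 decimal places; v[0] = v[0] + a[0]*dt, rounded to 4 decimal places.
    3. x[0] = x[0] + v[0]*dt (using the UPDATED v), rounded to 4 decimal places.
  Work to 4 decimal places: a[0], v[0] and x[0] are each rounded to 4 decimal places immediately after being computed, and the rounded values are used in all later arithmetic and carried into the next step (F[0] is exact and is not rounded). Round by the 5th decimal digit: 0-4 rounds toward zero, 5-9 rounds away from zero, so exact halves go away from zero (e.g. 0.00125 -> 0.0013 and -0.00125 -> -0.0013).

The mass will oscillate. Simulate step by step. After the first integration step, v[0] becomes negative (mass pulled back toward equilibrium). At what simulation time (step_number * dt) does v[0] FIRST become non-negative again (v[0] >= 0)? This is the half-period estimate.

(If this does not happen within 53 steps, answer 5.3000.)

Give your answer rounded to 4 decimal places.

Answer: 3.1000

Derivation:
Step 0: x=[9.1000] v=[0.0000]
Step 1: x=[9.0665] v=[-0.3348]
Step 2: x=[8.9999] v=[-0.6660]
Step 3: x=[8.9009] v=[-0.9900]
Step 4: x=[8.7706] v=[-1.3033]
Step 5: x=[8.6104] v=[-1.6025]
Step 6: x=[8.4220] v=[-1.8844]
Step 7: x=[8.2074] v=[-2.1460]
Step 8: x=[7.9690] v=[-2.3844]
Step 9: x=[7.7093] v=[-2.5971]
Step 10: x=[7.4311] v=[-2.7817]
Step 11: x=[7.1375] v=[-2.9363]
Step 12: x=[6.8316] v=[-3.0592]
Step 13: x=[6.5167] v=[-3.1490]
Step 14: x=[6.1962] v=[-3.2048]
Step 15: x=[5.8736] v=[-3.2260]
Step 16: x=[5.5524] v=[-3.2124]
Step 17: x=[5.2360] v=[-3.1641]
Step 18: x=[4.9278] v=[-3.0816]
Step 19: x=[4.6312] v=[-2.9658]
Step 20: x=[4.3494] v=[-2.8180]
Step 21: x=[4.0854] v=[-2.6397]
Step 22: x=[3.8421] v=[-2.4329]
Step 23: x=[3.6221] v=[-2.1999]
Step 24: x=[3.4278] v=[-1.9431]
Step 25: x=[3.2613] v=[-1.6653]
Step 26: x=[3.1244] v=[-1.3695]
Step 27: x=[3.0185] v=[-1.0589]
Step 28: x=[2.9448] v=[-0.7369]
Step 29: x=[2.9041] v=[-0.4069]
Step 30: x=[2.8969] v=[-0.0725]
Step 31: x=[2.9232] v=[0.2626]
First v>=0 after going negative at step 31, time=3.1000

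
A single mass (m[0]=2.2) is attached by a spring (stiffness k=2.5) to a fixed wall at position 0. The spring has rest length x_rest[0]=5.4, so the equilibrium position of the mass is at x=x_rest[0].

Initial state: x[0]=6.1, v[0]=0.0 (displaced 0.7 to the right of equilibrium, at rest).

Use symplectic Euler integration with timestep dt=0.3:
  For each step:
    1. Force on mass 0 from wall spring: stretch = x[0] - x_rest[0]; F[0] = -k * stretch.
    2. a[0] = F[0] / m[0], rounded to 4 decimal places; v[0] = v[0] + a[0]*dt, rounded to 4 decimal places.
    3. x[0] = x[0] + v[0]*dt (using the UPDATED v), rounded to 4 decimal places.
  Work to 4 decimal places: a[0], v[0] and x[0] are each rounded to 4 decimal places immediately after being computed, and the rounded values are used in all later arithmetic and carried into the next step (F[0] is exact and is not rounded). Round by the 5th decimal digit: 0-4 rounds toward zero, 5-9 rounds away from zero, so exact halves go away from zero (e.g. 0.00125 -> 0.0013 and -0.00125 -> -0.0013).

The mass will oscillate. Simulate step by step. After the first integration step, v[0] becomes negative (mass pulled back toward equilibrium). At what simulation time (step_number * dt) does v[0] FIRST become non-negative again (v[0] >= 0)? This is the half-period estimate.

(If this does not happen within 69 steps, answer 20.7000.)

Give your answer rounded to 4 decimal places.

Step 0: x=[6.1000] v=[0.0000]
Step 1: x=[6.0284] v=[-0.2387]
Step 2: x=[5.8925] v=[-0.4529]
Step 3: x=[5.7063] v=[-0.6208]
Step 4: x=[5.4887] v=[-0.7252]
Step 5: x=[5.2621] v=[-0.7554]
Step 6: x=[5.0496] v=[-0.7084]
Step 7: x=[4.8729] v=[-0.5889]
Step 8: x=[4.7501] v=[-0.4092]
Step 9: x=[4.6938] v=[-0.1877]
Step 10: x=[4.7097] v=[0.0531]
First v>=0 after going negative at step 10, time=3.0000

Answer: 3.0000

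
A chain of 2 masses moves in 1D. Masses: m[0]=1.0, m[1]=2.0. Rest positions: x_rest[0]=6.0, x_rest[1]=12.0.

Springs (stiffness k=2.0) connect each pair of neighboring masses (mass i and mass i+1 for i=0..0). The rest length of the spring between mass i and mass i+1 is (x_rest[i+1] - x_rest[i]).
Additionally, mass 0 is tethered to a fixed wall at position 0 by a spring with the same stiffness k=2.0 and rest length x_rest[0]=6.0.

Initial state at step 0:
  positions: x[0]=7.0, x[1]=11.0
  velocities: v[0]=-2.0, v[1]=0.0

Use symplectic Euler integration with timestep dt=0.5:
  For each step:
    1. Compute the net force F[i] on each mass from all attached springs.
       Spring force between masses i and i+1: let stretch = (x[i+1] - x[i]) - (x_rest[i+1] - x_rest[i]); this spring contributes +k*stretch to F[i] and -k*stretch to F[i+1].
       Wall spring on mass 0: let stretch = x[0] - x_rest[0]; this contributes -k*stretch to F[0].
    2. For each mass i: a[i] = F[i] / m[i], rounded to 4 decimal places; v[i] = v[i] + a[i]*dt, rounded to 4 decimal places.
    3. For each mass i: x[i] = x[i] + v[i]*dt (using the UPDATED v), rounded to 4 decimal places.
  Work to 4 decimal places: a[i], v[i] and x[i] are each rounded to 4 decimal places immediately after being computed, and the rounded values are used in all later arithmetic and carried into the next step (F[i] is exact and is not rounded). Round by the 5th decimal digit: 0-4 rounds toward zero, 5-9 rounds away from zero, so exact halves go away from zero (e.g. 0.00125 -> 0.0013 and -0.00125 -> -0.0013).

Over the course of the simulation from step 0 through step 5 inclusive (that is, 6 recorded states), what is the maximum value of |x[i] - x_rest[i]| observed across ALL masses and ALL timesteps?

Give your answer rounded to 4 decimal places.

Answer: 2.7500

Derivation:
Step 0: x=[7.0000 11.0000] v=[-2.0000 0.0000]
Step 1: x=[4.5000 11.5000] v=[-5.0000 1.0000]
Step 2: x=[3.2500 11.7500] v=[-2.5000 0.5000]
Step 3: x=[4.6250 11.3750] v=[2.7500 -0.7500]
Step 4: x=[7.0625 10.8125] v=[4.8750 -1.1250]
Step 5: x=[7.8438 10.8125] v=[1.5625 0.0000]
Max displacement = 2.7500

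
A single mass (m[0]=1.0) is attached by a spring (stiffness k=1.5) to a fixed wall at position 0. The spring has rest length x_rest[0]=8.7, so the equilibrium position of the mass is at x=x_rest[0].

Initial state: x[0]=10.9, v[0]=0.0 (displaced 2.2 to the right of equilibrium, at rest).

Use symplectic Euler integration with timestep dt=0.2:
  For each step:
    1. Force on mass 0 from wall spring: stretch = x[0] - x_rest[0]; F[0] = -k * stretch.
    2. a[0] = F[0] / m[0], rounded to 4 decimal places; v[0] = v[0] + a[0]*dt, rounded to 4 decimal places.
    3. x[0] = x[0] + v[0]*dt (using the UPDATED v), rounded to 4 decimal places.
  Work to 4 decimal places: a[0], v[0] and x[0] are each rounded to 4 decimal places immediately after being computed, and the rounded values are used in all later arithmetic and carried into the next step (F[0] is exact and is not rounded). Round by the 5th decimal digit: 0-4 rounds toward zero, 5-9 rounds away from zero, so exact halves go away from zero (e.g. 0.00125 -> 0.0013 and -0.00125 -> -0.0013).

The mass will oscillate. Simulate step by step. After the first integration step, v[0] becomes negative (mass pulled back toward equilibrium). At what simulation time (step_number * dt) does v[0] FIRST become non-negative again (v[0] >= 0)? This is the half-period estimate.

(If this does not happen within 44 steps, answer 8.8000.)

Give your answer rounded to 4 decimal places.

Answer: 2.6000

Derivation:
Step 0: x=[10.9000] v=[0.0000]
Step 1: x=[10.7680] v=[-0.6600]
Step 2: x=[10.5119] v=[-1.2804]
Step 3: x=[10.1471] v=[-1.8240]
Step 4: x=[9.6955] v=[-2.2581]
Step 5: x=[9.1841] v=[-2.5568]
Step 6: x=[8.6437] v=[-2.7020]
Step 7: x=[8.1067] v=[-2.6851]
Step 8: x=[7.6053] v=[-2.5071]
Step 9: x=[7.1696] v=[-2.1787]
Step 10: x=[6.8257] v=[-1.7196]
Step 11: x=[6.5942] v=[-1.1573]
Step 12: x=[6.4891] v=[-0.5256]
Step 13: x=[6.5166] v=[0.1377]
First v>=0 after going negative at step 13, time=2.6000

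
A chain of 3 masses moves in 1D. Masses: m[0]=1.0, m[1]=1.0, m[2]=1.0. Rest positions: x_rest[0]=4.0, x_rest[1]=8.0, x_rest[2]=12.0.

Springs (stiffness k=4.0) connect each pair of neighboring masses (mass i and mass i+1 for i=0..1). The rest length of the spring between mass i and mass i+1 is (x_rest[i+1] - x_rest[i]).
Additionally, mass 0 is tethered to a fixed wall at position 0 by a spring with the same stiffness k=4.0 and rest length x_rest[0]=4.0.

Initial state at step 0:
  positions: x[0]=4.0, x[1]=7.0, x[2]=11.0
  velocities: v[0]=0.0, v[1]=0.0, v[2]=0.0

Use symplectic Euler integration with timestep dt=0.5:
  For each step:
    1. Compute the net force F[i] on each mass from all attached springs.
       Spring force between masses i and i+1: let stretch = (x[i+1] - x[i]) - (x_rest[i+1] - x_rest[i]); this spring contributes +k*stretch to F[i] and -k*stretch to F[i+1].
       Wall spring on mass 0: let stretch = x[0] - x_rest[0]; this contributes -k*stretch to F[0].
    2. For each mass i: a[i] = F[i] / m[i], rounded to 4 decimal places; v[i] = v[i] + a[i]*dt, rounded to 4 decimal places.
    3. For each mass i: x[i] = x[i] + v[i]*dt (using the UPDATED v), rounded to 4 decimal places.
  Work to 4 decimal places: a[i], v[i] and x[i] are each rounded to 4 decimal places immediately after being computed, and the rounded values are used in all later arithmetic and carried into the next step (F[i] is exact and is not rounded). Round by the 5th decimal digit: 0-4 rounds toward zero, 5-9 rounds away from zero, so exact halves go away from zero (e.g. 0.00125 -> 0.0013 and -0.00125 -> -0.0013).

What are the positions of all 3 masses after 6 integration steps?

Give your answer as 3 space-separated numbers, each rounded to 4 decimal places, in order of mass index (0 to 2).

Step 0: x=[4.0000 7.0000 11.0000] v=[0.0000 0.0000 0.0000]
Step 1: x=[3.0000 8.0000 11.0000] v=[-2.0000 2.0000 0.0000]
Step 2: x=[4.0000 7.0000 12.0000] v=[2.0000 -2.0000 2.0000]
Step 3: x=[4.0000 8.0000 12.0000] v=[0.0000 2.0000 0.0000]
Step 4: x=[4.0000 9.0000 12.0000] v=[0.0000 2.0000 0.0000]
Step 5: x=[5.0000 8.0000 13.0000] v=[2.0000 -2.0000 2.0000]
Step 6: x=[4.0000 9.0000 13.0000] v=[-2.0000 2.0000 0.0000]

Answer: 4.0000 9.0000 13.0000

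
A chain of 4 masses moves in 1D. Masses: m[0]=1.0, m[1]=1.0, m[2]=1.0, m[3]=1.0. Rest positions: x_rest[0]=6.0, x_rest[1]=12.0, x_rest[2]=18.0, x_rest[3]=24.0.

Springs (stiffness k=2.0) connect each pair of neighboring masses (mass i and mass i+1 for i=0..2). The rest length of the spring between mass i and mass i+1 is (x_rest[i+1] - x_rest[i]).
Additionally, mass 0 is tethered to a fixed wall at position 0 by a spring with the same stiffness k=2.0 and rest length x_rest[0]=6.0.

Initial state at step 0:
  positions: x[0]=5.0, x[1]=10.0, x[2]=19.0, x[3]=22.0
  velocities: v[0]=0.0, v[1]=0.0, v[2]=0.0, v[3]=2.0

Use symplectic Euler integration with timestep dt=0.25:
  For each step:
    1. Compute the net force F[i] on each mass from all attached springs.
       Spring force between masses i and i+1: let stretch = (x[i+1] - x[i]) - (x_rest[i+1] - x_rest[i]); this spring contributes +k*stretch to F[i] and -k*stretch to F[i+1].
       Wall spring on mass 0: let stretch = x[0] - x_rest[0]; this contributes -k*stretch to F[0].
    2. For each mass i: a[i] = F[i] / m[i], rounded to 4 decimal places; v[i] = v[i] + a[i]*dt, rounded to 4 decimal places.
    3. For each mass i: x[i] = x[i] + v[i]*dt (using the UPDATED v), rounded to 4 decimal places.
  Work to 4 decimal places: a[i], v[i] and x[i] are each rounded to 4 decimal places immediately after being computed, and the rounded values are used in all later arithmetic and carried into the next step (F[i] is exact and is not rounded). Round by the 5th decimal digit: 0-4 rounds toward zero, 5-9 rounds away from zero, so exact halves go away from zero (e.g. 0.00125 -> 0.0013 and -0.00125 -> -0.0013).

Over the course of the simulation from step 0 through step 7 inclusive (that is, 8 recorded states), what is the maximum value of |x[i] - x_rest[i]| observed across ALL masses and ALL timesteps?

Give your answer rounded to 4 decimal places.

Step 0: x=[5.0000 10.0000 19.0000 22.0000] v=[0.0000 0.0000 0.0000 2.0000]
Step 1: x=[5.0000 10.5000 18.2500 22.8750] v=[0.0000 2.0000 -3.0000 3.5000]
Step 2: x=[5.0625 11.2813 17.1094 23.9219] v=[0.2500 3.1250 -4.5625 4.1875]
Step 3: x=[5.2696 12.0137 16.0918 24.8672] v=[0.8282 2.9297 -4.0703 3.7813]
Step 4: x=[5.6610 12.4129 15.6614 25.4656] v=[1.5655 1.5967 -1.7217 2.3936]
Step 5: x=[6.1888 12.3742 16.0505 25.5885] v=[2.1110 -0.1550 1.5562 0.4915]
Step 6: x=[6.7161 12.0218 17.1723 25.2691] v=[2.1093 -1.4096 4.4871 -1.2775]
Step 7: x=[7.0671 11.6500 18.6624 24.6876] v=[1.4041 -1.4872 5.9603 -2.3259]
Max displacement = 2.3386

Answer: 2.3386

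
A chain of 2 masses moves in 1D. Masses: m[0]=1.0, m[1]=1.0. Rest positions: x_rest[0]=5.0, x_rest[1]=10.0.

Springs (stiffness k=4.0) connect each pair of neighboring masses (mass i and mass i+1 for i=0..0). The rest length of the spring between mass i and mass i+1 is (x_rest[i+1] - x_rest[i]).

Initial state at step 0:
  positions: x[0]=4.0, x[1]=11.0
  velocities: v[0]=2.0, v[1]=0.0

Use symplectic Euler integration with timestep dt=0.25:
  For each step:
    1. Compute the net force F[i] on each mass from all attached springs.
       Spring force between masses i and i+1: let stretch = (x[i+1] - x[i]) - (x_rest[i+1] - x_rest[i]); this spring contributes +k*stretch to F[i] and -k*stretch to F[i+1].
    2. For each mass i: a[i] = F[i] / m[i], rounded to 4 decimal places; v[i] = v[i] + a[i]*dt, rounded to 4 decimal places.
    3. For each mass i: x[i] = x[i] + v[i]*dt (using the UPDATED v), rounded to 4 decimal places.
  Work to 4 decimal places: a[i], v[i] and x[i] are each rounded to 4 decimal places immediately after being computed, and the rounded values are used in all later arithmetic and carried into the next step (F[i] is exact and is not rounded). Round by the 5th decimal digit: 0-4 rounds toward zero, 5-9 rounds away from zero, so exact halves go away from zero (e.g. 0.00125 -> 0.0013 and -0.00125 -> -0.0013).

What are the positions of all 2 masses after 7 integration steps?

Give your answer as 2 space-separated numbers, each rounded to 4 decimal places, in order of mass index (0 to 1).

Answer: 5.6993 12.8008

Derivation:
Step 0: x=[4.0000 11.0000] v=[2.0000 0.0000]
Step 1: x=[5.0000 10.5000] v=[4.0000 -2.0000]
Step 2: x=[6.1250 9.8750] v=[4.5000 -2.5000]
Step 3: x=[6.9375 9.5625] v=[3.2500 -1.2500]
Step 4: x=[7.1563 9.8438] v=[0.8750 1.1250]
Step 5: x=[6.7969 10.7032] v=[-1.4375 3.4375]
Step 6: x=[6.1641 11.8360] v=[-2.5312 4.5312]
Step 7: x=[5.6993 12.8008] v=[-1.8593 3.8593]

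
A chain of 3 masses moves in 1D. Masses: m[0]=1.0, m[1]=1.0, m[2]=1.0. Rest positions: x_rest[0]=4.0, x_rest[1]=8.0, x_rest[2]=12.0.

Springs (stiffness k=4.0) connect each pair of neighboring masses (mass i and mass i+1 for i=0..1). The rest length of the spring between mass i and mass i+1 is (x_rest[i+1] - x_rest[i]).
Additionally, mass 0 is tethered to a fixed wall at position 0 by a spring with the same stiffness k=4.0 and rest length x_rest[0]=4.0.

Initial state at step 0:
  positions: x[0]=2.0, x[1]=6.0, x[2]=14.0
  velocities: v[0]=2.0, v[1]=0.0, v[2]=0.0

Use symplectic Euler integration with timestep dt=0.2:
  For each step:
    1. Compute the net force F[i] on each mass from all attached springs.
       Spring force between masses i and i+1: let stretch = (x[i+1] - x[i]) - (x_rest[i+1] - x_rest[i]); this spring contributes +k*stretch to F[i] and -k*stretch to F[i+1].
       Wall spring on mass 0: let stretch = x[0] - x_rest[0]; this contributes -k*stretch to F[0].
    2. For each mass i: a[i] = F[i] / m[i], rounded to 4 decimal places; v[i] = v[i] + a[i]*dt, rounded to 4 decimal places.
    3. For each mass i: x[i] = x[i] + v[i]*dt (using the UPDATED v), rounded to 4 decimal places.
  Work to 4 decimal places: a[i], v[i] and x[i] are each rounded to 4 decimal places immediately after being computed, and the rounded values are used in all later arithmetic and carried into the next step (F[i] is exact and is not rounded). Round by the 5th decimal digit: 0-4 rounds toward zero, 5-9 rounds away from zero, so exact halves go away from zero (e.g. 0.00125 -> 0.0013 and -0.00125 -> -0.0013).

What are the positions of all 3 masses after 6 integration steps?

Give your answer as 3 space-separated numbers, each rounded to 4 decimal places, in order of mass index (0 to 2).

Answer: 6.5638 9.6200 10.2417

Derivation:
Step 0: x=[2.0000 6.0000 14.0000] v=[2.0000 0.0000 0.0000]
Step 1: x=[2.7200 6.6400 13.3600] v=[3.6000 3.2000 -3.2000]
Step 2: x=[3.6320 7.7280 12.2848] v=[4.5600 5.4400 -5.3760]
Step 3: x=[4.6182 8.8897 11.1205] v=[4.9312 5.8086 -5.8214]
Step 4: x=[5.5490 9.7249 10.2393] v=[4.6538 4.1760 -4.4060]
Step 5: x=[6.2601 9.9743 9.9158] v=[3.5553 1.2468 -1.6175]
Step 6: x=[6.5638 9.6200 10.2417] v=[1.5186 -1.7714 1.6293]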